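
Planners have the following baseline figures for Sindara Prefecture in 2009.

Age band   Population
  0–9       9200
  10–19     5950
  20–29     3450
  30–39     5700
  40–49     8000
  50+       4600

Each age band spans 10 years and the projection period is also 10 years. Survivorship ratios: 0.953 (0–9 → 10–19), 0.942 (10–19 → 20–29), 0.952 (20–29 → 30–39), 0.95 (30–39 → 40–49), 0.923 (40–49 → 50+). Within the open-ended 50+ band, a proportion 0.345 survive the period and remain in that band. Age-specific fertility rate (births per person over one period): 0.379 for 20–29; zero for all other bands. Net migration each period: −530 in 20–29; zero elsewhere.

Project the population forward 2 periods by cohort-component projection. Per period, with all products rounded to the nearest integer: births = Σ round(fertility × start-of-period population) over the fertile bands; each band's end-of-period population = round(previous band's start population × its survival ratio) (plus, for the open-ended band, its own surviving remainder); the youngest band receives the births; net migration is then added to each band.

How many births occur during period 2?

1923

Period 1:
Births: 3450 * 0.379 = 1308
10–19: 9200 * 0.953 = 8768
20–29: 5950 * 0.942 = 5605
30–39: 3450 * 0.952 = 3284
40–49: 5700 * 0.95 = 5415
50+: 8000 * 0.923 + 4600 * 0.345 = 7384 + 1587 = 8971
Net migration: 20–29 − 530 → 5075
→ [1308, 8768, 5075, 3284, 5415, 8971]
Period 2:
Births: 5075 * 0.379 = 1923
10–19: 1308 * 0.953 = 1247
20–29: 8768 * 0.942 = 8259
30–39: 5075 * 0.952 = 4831
40–49: 3284 * 0.95 = 3120
50+: 5415 * 0.923 + 8971 * 0.345 = 4998 + 3095 = 8093
Net migration: 20–29 − 530 → 7729
→ [1923, 1247, 7729, 4831, 3120, 8093]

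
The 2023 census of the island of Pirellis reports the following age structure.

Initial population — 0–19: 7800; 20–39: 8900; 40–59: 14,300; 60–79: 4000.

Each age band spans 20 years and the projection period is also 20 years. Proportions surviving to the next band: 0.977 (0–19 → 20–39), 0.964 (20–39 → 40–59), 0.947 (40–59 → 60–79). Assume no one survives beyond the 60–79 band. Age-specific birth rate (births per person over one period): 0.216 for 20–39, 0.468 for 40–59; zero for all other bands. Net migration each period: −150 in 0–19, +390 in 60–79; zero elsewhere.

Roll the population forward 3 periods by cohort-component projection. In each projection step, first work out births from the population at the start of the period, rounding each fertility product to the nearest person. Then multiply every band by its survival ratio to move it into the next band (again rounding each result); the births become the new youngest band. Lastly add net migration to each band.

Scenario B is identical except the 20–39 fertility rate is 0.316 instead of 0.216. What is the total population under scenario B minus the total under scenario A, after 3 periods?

After projecting period 1:
Births: 8900 × 0.216 = 1922, 14300 × 0.468 = 6692 → 8614
20–39: 7800 × 0.977 = 7621
40–59: 8900 × 0.964 = 8580
60–79: 14300 × 0.947 = 13542
Net migration: 0–19 − 150 → 8464; 60–79 + 390 → 13932
→ [8464, 7621, 8580, 13932]
After projecting period 2:
Births: 7621 × 0.216 = 1646, 8580 × 0.468 = 4015 → 5661
20–39: 8464 × 0.977 = 8269
40–59: 7621 × 0.964 = 7347
60–79: 8580 × 0.947 = 8125
Net migration: 0–19 − 150 → 5511; 60–79 + 390 → 8515
→ [5511, 8269, 7347, 8515]
After projecting period 3:
Births: 8269 × 0.216 = 1786, 7347 × 0.468 = 3438 → 5224
20–39: 5511 × 0.977 = 5384
40–59: 8269 × 0.964 = 7971
60–79: 7347 × 0.947 = 6958
Net migration: 0–19 − 150 → 5074; 60–79 + 390 → 7348
→ [5074, 5384, 7971, 7348]
Scenario A total after 3 periods: 25777
Scenario B projection —
After projecting period 1:
Births: 8900 × 0.316 = 2812, 14300 × 0.468 = 6692 → 9504
20–39: 7800 × 0.977 = 7621
40–59: 8900 × 0.964 = 8580
60–79: 14300 × 0.947 = 13542
Net migration: 0–19 − 150 → 9354; 60–79 + 390 → 13932
→ [9354, 7621, 8580, 13932]
After projecting period 2:
Births: 7621 × 0.316 = 2408, 8580 × 0.468 = 4015 → 6423
20–39: 9354 × 0.977 = 9139
40–59: 7621 × 0.964 = 7347
60–79: 8580 × 0.947 = 8125
Net migration: 0–19 − 150 → 6273; 60–79 + 390 → 8515
→ [6273, 9139, 7347, 8515]
After projecting period 3:
Births: 9139 × 0.316 = 2888, 7347 × 0.468 = 3438 → 6326
20–39: 6273 × 0.977 = 6129
40–59: 9139 × 0.964 = 8810
60–79: 7347 × 0.947 = 6958
Net migration: 0–19 − 150 → 6176; 60–79 + 390 → 7348
→ [6176, 6129, 8810, 7348]
Scenario B total after 3 periods: 28463
Difference B − A = 28463 − 25777 = 2686

2686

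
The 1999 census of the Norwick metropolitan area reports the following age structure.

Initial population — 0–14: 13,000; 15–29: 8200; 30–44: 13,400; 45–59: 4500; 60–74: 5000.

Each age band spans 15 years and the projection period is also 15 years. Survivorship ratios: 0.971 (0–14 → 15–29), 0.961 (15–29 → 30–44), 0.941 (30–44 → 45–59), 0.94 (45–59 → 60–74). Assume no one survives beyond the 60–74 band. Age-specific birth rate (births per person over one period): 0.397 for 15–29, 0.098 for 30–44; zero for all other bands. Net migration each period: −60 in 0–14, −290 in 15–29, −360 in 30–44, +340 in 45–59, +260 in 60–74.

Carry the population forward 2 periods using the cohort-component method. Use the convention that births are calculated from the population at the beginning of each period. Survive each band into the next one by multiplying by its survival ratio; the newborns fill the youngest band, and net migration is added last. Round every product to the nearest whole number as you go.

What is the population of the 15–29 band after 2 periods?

4087

After projecting period 1:
Births: 8200 * 0.397 = 3255  |  13400 * 0.098 = 1313 → total 4568
15–29: 13000 * 0.971 = 12623
30–44: 8200 * 0.961 = 7880
45–59: 13400 * 0.941 = 12609
60–74: 4500 * 0.94 = 4230
Net migration: 0–14 − 60 → 4508; 15–29 − 290 → 12333; 30–44 − 360 → 7520; 45–59 + 340 → 12949; 60–74 + 260 → 4490
End of period: [4508, 12333, 7520, 12949, 4490]
After projecting period 2:
Births: 12333 * 0.397 = 4896  |  7520 * 0.098 = 737 → total 5633
15–29: 4508 * 0.971 = 4377
30–44: 12333 * 0.961 = 11852
45–59: 7520 * 0.941 = 7076
60–74: 12949 * 0.94 = 12172
Net migration: 0–14 − 60 → 5573; 15–29 − 290 → 4087; 30–44 − 360 → 11492; 45–59 + 340 → 7416; 60–74 + 260 → 12432
End of period: [5573, 4087, 11492, 7416, 12432]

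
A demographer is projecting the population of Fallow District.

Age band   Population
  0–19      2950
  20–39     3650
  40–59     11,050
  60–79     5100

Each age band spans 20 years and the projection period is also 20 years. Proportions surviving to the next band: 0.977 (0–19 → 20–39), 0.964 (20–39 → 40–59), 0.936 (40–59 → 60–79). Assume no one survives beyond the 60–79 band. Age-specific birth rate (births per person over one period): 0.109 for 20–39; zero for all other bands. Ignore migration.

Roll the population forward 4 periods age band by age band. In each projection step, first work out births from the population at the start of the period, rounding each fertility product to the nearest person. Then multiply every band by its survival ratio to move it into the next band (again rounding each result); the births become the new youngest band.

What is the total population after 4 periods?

Period 1.
Births: 3650 * 0.109 = 398
20–39: 2950 * 0.977 = 2882
40–59: 3650 * 0.964 = 3519
60–79: 11050 * 0.936 = 10343
End of period: [398, 2882, 3519, 10343]
Period 2.
Births: 2882 * 0.109 = 314
20–39: 398 * 0.977 = 389
40–59: 2882 * 0.964 = 2778
60–79: 3519 * 0.936 = 3294
End of period: [314, 389, 2778, 3294]
Period 3.
Births: 389 * 0.109 = 42
20–39: 314 * 0.977 = 307
40–59: 389 * 0.964 = 375
60–79: 2778 * 0.936 = 2600
End of period: [42, 307, 375, 2600]
Period 4.
Births: 307 * 0.109 = 33
20–39: 42 * 0.977 = 41
40–59: 307 * 0.964 = 296
60–79: 375 * 0.936 = 351
End of period: [33, 41, 296, 351]
Total after period 4: 33 + 41 + 296 + 351 = 721

721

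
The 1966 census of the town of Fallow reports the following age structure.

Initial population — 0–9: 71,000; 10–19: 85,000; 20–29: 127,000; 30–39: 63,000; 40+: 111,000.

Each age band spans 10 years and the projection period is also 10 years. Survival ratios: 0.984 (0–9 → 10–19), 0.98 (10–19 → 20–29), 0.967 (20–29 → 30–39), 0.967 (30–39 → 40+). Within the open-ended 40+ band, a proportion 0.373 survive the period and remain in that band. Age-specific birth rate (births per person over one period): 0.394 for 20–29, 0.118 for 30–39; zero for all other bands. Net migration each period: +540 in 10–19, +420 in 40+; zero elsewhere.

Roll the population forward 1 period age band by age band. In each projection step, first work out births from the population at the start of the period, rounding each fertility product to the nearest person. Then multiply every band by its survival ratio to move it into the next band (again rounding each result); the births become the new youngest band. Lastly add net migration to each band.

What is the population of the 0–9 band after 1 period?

Let band 1 be 0–9 through band 5 = 40+.
Period 1:
Births: 127000 * 0.394 = 50038, 63000 * 0.118 = 7434 → 57472
Band 2: 71000 * 0.984 = 69864
Band 3: 85000 * 0.98 = 83300
Band 4: 127000 * 0.967 = 122809
Band 5: 63000 * 0.967 + 111000 * 0.373 = 60921 + 41403 = 102324
Net migration: Band 2 + 540 → 70404; Band 5 + 420 → 102744
Giving 57472 / 70404 / 83300 / 122809 / 102744.

57472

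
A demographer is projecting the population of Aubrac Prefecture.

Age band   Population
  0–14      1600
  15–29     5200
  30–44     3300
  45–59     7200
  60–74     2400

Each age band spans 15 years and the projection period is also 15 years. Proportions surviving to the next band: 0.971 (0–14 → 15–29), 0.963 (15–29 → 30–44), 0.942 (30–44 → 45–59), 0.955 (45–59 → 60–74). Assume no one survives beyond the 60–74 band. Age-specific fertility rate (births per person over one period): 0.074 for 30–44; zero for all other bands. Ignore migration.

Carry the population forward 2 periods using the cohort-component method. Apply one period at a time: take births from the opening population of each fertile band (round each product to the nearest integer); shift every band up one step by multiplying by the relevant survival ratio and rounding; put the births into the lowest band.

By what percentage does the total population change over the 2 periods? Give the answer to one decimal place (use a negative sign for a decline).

Period 1.
Births: 3300 × 0.074 = 244
15–29: 1600 × 0.971 = 1554
30–44: 5200 × 0.963 = 5008
45–59: 3300 × 0.942 = 3109
60–74: 7200 × 0.955 = 6876
Giving 244 / 1554 / 5008 / 3109 / 6876.
Period 2.
Births: 5008 × 0.074 = 371
15–29: 244 × 0.971 = 237
30–44: 1554 × 0.963 = 1497
45–59: 5008 × 0.942 = 4718
60–74: 3109 × 0.955 = 2969
Giving 371 / 237 / 1497 / 4718 / 2969.
Total: 19700 → 9792; change = -9908; percentage change = -50.3%

-50.3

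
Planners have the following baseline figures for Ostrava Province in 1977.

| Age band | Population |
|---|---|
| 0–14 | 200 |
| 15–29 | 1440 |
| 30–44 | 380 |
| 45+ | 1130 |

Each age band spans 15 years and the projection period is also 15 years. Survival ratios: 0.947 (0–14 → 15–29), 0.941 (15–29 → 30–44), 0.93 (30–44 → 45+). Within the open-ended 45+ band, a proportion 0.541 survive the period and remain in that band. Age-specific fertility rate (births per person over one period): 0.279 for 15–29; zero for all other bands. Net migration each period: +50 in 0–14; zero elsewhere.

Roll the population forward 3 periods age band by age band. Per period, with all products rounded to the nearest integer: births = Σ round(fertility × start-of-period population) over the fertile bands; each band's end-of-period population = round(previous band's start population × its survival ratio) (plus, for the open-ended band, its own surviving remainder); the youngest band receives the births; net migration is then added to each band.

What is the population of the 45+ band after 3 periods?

Period 1.
Births: 1440 × 0.279 = 402
15–29: 200 × 0.947 = 189
30–44: 1440 × 0.941 = 1355
45+: 380 × 0.93 + 1130 × 0.541 = 353 + 611 = 964
Net migration: 0–14 + 50 → 452
→ [452, 189, 1355, 964]
Period 2.
Births: 189 × 0.279 = 53
15–29: 452 × 0.947 = 428
30–44: 189 × 0.941 = 178
45+: 1355 × 0.93 + 964 × 0.541 = 1260 + 522 = 1782
Net migration: 0–14 + 50 → 103
→ [103, 428, 178, 1782]
Period 3.
Births: 428 × 0.279 = 119
15–29: 103 × 0.947 = 98
30–44: 428 × 0.941 = 403
45+: 178 × 0.93 + 1782 × 0.541 = 166 + 964 = 1130
Net migration: 0–14 + 50 → 169
→ [169, 98, 403, 1130]

1130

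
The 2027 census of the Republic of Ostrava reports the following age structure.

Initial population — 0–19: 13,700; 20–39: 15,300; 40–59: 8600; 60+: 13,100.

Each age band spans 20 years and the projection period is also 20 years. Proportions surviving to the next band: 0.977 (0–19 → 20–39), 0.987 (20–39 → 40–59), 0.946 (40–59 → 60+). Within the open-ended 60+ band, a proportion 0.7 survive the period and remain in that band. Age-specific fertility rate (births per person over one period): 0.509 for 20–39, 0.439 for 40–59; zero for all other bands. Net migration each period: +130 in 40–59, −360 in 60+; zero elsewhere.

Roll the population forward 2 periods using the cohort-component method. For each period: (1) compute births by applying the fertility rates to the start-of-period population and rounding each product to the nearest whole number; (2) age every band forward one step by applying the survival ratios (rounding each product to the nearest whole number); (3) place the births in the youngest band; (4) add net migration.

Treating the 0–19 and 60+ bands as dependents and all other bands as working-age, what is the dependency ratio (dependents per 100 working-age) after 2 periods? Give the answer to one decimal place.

Let group 1 be 0–19 through group 4 = 60+.
[period 1]
Births: 15300 × 0.509 = 7788 ; 8600 × 0.439 = 3775 → 11563
Group 2: 13700 × 0.977 = 13385
Group 3: 15300 × 0.987 = 15101
Group 4: 8600 × 0.946 + 13100 × 0.7 = 8136 + 9170 = 17306
Net migration: Group 3 + 130 → 15231; Group 4 − 360 → 16946
→ [11563, 13385, 15231, 16946]
[period 2]
Births: 13385 × 0.509 = 6813 ; 15231 × 0.439 = 6686 → 13499
Group 2: 11563 × 0.977 = 11297
Group 3: 13385 × 0.987 = 13211
Group 4: 15231 × 0.946 + 16946 × 0.7 = 14409 + 11862 = 26271
Net migration: Group 3 + 130 → 13341; Group 4 − 360 → 25911
→ [13499, 11297, 13341, 25911]
Dependents (band 0–19 + band 60+) = 13499 + 25911 = 39410; working-age = 24638; ratio = 39410/24638 × 100 = 160.0

160.0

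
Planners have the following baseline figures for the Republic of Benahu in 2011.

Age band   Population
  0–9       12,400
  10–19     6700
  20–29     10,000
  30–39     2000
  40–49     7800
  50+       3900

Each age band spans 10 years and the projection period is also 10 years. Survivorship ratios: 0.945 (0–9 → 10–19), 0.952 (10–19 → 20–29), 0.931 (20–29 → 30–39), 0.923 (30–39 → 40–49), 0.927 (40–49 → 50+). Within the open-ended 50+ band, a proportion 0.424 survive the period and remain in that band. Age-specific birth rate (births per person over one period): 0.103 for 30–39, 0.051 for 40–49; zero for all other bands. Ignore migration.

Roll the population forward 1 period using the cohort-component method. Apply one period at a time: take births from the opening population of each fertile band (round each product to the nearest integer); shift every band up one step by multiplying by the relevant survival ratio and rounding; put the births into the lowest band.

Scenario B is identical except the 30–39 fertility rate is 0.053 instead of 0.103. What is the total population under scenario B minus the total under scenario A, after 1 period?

Let band 1 be 0–9 through band 6 = 50+.
— Period 1 —
Births: 2000 × 0.103 = 206, 7800 × 0.051 = 398 → 604
Band 2: 12400 × 0.945 = 11718
Band 3: 6700 × 0.952 = 6378
Band 4: 10000 × 0.931 = 9310
Band 5: 2000 × 0.923 = 1846
Band 6: 7800 × 0.927 + 3900 × 0.424 = 7231 + 1654 = 8885
→ [604, 11718, 6378, 9310, 1846, 8885]
Scenario A total after 1 period: 38741
Scenario B projection —
— Period 1 —
Births: 2000 × 0.053 = 106, 7800 × 0.051 = 398 → 504
Band 2: 12400 × 0.945 = 11718
Band 3: 6700 × 0.952 = 6378
Band 4: 10000 × 0.931 = 9310
Band 5: 2000 × 0.923 = 1846
Band 6: 7800 × 0.927 + 3900 × 0.424 = 7231 + 1654 = 8885
→ [504, 11718, 6378, 9310, 1846, 8885]
Scenario B total after 1 period: 38641
Difference B − A = 38641 − 38741 = -100

-100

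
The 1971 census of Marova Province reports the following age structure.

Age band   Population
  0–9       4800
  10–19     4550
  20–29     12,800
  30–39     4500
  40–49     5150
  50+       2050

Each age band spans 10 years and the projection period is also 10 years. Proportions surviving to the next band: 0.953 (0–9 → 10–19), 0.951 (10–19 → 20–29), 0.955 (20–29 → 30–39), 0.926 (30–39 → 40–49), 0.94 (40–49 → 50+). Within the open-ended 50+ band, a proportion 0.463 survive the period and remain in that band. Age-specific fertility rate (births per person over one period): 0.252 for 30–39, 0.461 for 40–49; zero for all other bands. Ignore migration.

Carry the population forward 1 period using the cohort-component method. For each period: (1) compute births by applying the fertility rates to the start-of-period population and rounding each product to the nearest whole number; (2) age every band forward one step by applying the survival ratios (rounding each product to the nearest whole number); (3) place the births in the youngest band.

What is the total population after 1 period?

34590

[period 1]
Births: 4500 × 0.252 = 1134 ; 5150 × 0.461 = 2374 → total 3508
10–19: 4800 × 0.953 = 4574
20–29: 4550 × 0.951 = 4327
30–39: 12800 × 0.955 = 12224
40–49: 4500 × 0.926 = 4167
50+: 5150 × 0.94 + 2050 × 0.463 = 4841 + 949 = 5790
End of period: [3508, 4574, 4327, 12224, 4167, 5790]
Total after period 1: 3508 + 4574 + 4327 + 12224 + 4167 + 5790 = 34590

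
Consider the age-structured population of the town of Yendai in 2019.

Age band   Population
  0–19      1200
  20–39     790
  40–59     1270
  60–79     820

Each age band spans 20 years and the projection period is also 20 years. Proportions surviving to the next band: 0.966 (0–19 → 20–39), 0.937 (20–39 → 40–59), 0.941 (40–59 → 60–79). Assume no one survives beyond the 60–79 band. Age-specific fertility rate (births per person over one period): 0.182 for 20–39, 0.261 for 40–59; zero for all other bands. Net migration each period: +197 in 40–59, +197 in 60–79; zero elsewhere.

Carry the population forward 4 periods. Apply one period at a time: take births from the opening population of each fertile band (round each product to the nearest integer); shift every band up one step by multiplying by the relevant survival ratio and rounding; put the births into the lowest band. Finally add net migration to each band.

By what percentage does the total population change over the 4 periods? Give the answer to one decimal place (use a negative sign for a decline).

Period 1.
Births: 790 × 0.182 = 144, 1270 × 0.261 = 331 — total 475
20–39: 1200 × 0.966 = 1159
40–59: 790 × 0.937 = 740
60–79: 1270 × 0.941 = 1195
Net migration: 40–59 + 197 → 937; 60–79 + 197 → 1392
→ [475, 1159, 937, 1392]
Period 2.
Births: 1159 × 0.182 = 211, 937 × 0.261 = 245 — total 456
20–39: 475 × 0.966 = 459
40–59: 1159 × 0.937 = 1086
60–79: 937 × 0.941 = 882
Net migration: 40–59 + 197 → 1283; 60–79 + 197 → 1079
→ [456, 459, 1283, 1079]
Period 3.
Births: 459 × 0.182 = 84, 1283 × 0.261 = 335 — total 419
20–39: 456 × 0.966 = 440
40–59: 459 × 0.937 = 430
60–79: 1283 × 0.941 = 1207
Net migration: 40–59 + 197 → 627; 60–79 + 197 → 1404
→ [419, 440, 627, 1404]
Period 4.
Births: 440 × 0.182 = 80, 627 × 0.261 = 164 — total 244
20–39: 419 × 0.966 = 405
40–59: 440 × 0.937 = 412
60–79: 627 × 0.941 = 590
Net migration: 40–59 + 197 → 609; 60–79 + 197 → 787
→ [244, 405, 609, 787]
Total: 4080 → 2045; change = -2035; percentage change = -49.9%

-49.9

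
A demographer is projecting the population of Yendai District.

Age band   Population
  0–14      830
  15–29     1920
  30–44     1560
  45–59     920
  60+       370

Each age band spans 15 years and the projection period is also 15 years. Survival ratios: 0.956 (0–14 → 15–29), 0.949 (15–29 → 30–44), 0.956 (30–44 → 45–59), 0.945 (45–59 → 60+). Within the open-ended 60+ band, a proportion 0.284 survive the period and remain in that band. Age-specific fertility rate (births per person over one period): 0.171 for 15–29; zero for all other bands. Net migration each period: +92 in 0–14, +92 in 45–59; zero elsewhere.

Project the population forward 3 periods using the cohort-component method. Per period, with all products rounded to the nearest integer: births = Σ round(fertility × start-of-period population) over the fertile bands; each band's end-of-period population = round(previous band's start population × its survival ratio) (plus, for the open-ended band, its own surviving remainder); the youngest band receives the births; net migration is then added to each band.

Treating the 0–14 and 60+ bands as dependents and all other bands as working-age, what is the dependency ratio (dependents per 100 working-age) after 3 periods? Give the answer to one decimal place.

170.0

[period 1]
Births: 1920 * 0.171 = 328
15–29: 830 * 0.956 = 793
30–44: 1920 * 0.949 = 1822
45–59: 1560 * 0.956 = 1491
60+: 920 * 0.945 + 370 * 0.284 = 869 + 105 = 974
Net migration: 0–14 + 92 → 420; 45–59 + 92 → 1583
Giving 420 / 793 / 1822 / 1583 / 974.
[period 2]
Births: 793 * 0.171 = 136
15–29: 420 * 0.956 = 402
30–44: 793 * 0.949 = 753
45–59: 1822 * 0.956 = 1742
60+: 1583 * 0.945 + 974 * 0.284 = 1496 + 277 = 1773
Net migration: 0–14 + 92 → 228; 45–59 + 92 → 1834
Giving 228 / 402 / 753 / 1834 / 1773.
[period 3]
Births: 402 * 0.171 = 69
15–29: 228 * 0.956 = 218
30–44: 402 * 0.949 = 381
45–59: 753 * 0.956 = 720
60+: 1834 * 0.945 + 1773 * 0.284 = 1733 + 504 = 2237
Net migration: 0–14 + 92 → 161; 45–59 + 92 → 812
Giving 161 / 218 / 381 / 812 / 2237.
Dependents (band 0–14 + band 60+) = 161 + 2237 = 2398; working-age = 1411; ratio = 2398/1411 × 100 = 170.0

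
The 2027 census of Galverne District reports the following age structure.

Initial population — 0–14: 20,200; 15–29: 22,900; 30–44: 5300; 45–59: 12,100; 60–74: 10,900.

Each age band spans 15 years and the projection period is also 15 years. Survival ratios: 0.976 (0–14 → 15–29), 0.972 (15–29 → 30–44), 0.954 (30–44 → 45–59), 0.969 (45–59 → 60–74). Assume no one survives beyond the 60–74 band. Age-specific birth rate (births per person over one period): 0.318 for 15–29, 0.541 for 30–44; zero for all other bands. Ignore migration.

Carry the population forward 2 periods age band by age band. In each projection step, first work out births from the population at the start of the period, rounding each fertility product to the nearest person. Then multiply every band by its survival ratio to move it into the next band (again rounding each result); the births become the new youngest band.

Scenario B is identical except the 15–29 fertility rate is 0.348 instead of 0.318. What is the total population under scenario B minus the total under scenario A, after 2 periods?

After projecting period 1:
Births: 22900 * 0.318 = 7282 ; 5300 * 0.541 = 2867 — total 10149
15–29: 20200 * 0.976 = 19715
30–44: 22900 * 0.972 = 22259
45–59: 5300 * 0.954 = 5056
60–74: 12100 * 0.969 = 11725
Population now: 0–14=10149, 15–29=19715, 30–44=22259, 45–59=5056, 60–74=11725
After projecting period 2:
Births: 19715 * 0.318 = 6269 ; 22259 * 0.541 = 12042 — total 18311
15–29: 10149 * 0.976 = 9905
30–44: 19715 * 0.972 = 19163
45–59: 22259 * 0.954 = 21235
60–74: 5056 * 0.969 = 4899
Population now: 0–14=18311, 15–29=9905, 30–44=19163, 45–59=21235, 60–74=4899
Scenario A total after 2 periods: 73513
Scenario B projection —
After projecting period 1:
Births: 22900 * 0.348 = 7969 ; 5300 * 0.541 = 2867 — total 10836
15–29: 20200 * 0.976 = 19715
30–44: 22900 * 0.972 = 22259
45–59: 5300 * 0.954 = 5056
60–74: 12100 * 0.969 = 11725
Population now: 0–14=10836, 15–29=19715, 30–44=22259, 45–59=5056, 60–74=11725
After projecting period 2:
Births: 19715 * 0.348 = 6861 ; 22259 * 0.541 = 12042 — total 18903
15–29: 10836 * 0.976 = 10576
30–44: 19715 * 0.972 = 19163
45–59: 22259 * 0.954 = 21235
60–74: 5056 * 0.969 = 4899
Population now: 0–14=18903, 15–29=10576, 30–44=19163, 45–59=21235, 60–74=4899
Scenario B total after 2 periods: 74776
Difference B − A = 74776 − 73513 = 1263

1263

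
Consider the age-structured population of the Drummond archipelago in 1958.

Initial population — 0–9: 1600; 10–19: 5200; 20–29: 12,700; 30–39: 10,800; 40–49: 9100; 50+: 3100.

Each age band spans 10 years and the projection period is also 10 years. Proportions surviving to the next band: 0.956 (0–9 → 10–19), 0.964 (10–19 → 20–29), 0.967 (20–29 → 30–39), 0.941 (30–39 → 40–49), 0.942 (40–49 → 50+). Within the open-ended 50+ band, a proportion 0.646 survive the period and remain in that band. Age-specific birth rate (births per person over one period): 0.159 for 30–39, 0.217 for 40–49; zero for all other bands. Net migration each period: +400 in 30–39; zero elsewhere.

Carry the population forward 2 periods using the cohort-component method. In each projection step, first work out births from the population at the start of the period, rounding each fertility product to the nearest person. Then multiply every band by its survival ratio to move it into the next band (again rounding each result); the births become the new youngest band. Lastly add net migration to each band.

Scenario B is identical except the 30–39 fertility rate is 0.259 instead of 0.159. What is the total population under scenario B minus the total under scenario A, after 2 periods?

2300

Period 1:
Births: 10800 × 0.159 = 1717 ; 9100 × 0.217 = 1975 → 3692
10–19: 1600 × 0.956 = 1530
20–29: 5200 × 0.964 = 5013
30–39: 12700 × 0.967 = 12281
40–49: 10800 × 0.941 = 10163
50+: 9100 × 0.942 + 3100 × 0.646 = 8572 + 2003 = 10575
Net migration: 30–39 + 400 → 12681
Giving 3692 / 1530 / 5013 / 12681 / 10163 / 10575.
Period 2:
Births: 12681 × 0.159 = 2016 ; 10163 × 0.217 = 2205 → 4221
10–19: 3692 × 0.956 = 3530
20–29: 1530 × 0.964 = 1475
30–39: 5013 × 0.967 = 4848
40–49: 12681 × 0.941 = 11933
50+: 10163 × 0.942 + 10575 × 0.646 = 9574 + 6831 = 16405
Net migration: 30–39 + 400 → 5248
Giving 4221 / 3530 / 1475 / 5248 / 11933 / 16405.
Scenario A total after 2 periods: 42812
Scenario B projection —
Period 1:
Births: 10800 × 0.259 = 2797 ; 9100 × 0.217 = 1975 → 4772
10–19: 1600 × 0.956 = 1530
20–29: 5200 × 0.964 = 5013
30–39: 12700 × 0.967 = 12281
40–49: 10800 × 0.941 = 10163
50+: 9100 × 0.942 + 3100 × 0.646 = 8572 + 2003 = 10575
Net migration: 30–39 + 400 → 12681
Giving 4772 / 1530 / 5013 / 12681 / 10163 / 10575.
Period 2:
Births: 12681 × 0.259 = 3284 ; 10163 × 0.217 = 2205 → 5489
10–19: 4772 × 0.956 = 4562
20–29: 1530 × 0.964 = 1475
30–39: 5013 × 0.967 = 4848
40–49: 12681 × 0.941 = 11933
50+: 10163 × 0.942 + 10575 × 0.646 = 9574 + 6831 = 16405
Net migration: 30–39 + 400 → 5248
Giving 5489 / 4562 / 1475 / 5248 / 11933 / 16405.
Scenario B total after 2 periods: 45112
Difference B − A = 45112 − 42812 = 2300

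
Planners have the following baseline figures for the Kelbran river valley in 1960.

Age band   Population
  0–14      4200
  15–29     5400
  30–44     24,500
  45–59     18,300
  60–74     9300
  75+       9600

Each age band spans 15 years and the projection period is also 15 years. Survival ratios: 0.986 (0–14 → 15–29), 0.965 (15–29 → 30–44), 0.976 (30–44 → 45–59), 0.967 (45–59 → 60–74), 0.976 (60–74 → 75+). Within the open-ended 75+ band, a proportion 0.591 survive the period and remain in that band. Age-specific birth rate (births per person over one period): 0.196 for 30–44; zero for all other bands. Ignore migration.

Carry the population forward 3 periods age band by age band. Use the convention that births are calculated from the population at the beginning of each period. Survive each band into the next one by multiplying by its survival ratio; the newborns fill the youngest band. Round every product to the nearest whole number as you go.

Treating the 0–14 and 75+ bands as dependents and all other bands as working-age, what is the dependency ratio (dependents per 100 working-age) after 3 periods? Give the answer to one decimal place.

Let group 1 be 0–14 through group 6 = 75+.
[period 1]
Births: 24500 * 0.196 = 4802
Group 2: 4200 * 0.986 = 4141
Group 3: 5400 * 0.965 = 5211
Group 4: 24500 * 0.976 = 23912
Group 5: 18300 * 0.967 = 17696
Group 6: 9300 * 0.976 + 9600 * 0.591 = 9077 + 5674 = 14751
→ [4802, 4141, 5211, 23912, 17696, 14751]
[period 2]
Births: 5211 * 0.196 = 1021
Group 2: 4802 * 0.986 = 4735
Group 3: 4141 * 0.965 = 3996
Group 4: 5211 * 0.976 = 5086
Group 5: 23912 * 0.967 = 23123
Group 6: 17696 * 0.976 + 14751 * 0.591 = 17271 + 8718 = 25989
→ [1021, 4735, 3996, 5086, 23123, 25989]
[period 3]
Births: 3996 * 0.196 = 783
Group 2: 1021 * 0.986 = 1007
Group 3: 4735 * 0.965 = 4569
Group 4: 3996 * 0.976 = 3900
Group 5: 5086 * 0.967 = 4918
Group 6: 23123 * 0.976 + 25989 * 0.591 = 22568 + 15359 = 37927
→ [783, 1007, 4569, 3900, 4918, 37927]
Dependents (band 0–14 + band 75+) = 783 + 37927 = 38710; working-age = 14394; ratio = 38710/14394 × 100 = 268.9

268.9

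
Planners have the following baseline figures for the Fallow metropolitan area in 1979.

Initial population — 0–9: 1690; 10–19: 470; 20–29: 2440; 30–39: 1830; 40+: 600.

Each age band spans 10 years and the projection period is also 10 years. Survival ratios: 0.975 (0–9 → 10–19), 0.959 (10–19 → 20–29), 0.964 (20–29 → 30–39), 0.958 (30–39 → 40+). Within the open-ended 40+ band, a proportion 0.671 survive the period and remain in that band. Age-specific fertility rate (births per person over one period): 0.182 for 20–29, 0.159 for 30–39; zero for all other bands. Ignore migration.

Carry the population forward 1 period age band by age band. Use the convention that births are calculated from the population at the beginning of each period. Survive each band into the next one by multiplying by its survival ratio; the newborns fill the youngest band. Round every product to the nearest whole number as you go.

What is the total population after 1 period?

7342

Numbering the bands 1..5 from youngest to oldest:
After projecting period 1:
Births: 2440 * 0.182 = 444  |  1830 * 0.159 = 291 → total 735
Band 2: 1690 * 0.975 = 1648
Band 3: 470 * 0.959 = 451
Band 4: 2440 * 0.964 = 2352
Band 5: 1830 * 0.958 + 600 * 0.671 = 1753 + 403 = 2156
→ [735, 1648, 451, 2352, 2156]
Total after period 1: 735 + 1648 + 451 + 2352 + 2156 = 7342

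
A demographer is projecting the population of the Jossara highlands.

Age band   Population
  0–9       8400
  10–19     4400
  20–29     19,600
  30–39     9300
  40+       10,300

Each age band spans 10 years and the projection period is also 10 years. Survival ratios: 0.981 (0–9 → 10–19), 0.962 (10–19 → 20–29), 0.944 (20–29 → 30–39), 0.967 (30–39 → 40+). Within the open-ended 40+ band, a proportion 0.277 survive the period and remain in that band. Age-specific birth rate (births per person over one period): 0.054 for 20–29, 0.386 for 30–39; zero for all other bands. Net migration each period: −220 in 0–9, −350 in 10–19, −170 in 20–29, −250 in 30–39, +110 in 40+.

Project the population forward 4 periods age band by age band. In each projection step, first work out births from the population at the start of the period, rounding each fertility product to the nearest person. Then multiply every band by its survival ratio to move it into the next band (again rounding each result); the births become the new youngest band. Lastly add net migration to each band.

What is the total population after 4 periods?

(Bands numbered youngest = 1 to oldest = 5.)
— Period 1 —
Births: 19600 * 0.054 = 1058 ; 9300 * 0.386 = 3590 — total 4648
Band 2: 8400 * 0.981 = 8240
Band 3: 4400 * 0.962 = 4233
Band 4: 19600 * 0.944 = 18502
Band 5: 9300 * 0.967 + 10300 * 0.277 = 8993 + 2853 = 11846
Net migration: Band 1 − 220 → 4428; Band 2 − 350 → 7890; Band 3 − 170 → 4063; Band 4 − 250 → 18252; Band 5 + 110 → 11956
Giving 4428 / 7890 / 4063 / 18252 / 11956.
— Period 2 —
Births: 4063 * 0.054 = 219 ; 18252 * 0.386 = 7045 — total 7264
Band 2: 4428 * 0.981 = 4344
Band 3: 7890 * 0.962 = 7590
Band 4: 4063 * 0.944 = 3835
Band 5: 18252 * 0.967 + 11956 * 0.277 = 17650 + 3312 = 20962
Net migration: Band 1 − 220 → 7044; Band 2 − 350 → 3994; Band 3 − 170 → 7420; Band 4 − 250 → 3585; Band 5 + 110 → 21072
Giving 7044 / 3994 / 7420 / 3585 / 21072.
— Period 3 —
Births: 7420 * 0.054 = 401 ; 3585 * 0.386 = 1384 — total 1785
Band 2: 7044 * 0.981 = 6910
Band 3: 3994 * 0.962 = 3842
Band 4: 7420 * 0.944 = 7004
Band 5: 3585 * 0.967 + 21072 * 0.277 = 3467 + 5837 = 9304
Net migration: Band 1 − 220 → 1565; Band 2 − 350 → 6560; Band 3 − 170 → 3672; Band 4 − 250 → 6754; Band 5 + 110 → 9414
Giving 1565 / 6560 / 3672 / 6754 / 9414.
— Period 4 —
Births: 3672 * 0.054 = 198 ; 6754 * 0.386 = 2607 — total 2805
Band 2: 1565 * 0.981 = 1535
Band 3: 6560 * 0.962 = 6311
Band 4: 3672 * 0.944 = 3466
Band 5: 6754 * 0.967 + 9414 * 0.277 = 6531 + 2608 = 9139
Net migration: Band 1 − 220 → 2585; Band 2 − 350 → 1185; Band 3 − 170 → 6141; Band 4 − 250 → 3216; Band 5 + 110 → 9249
Giving 2585 / 1185 / 6141 / 3216 / 9249.
Total after period 4: 2585 + 1185 + 6141 + 3216 + 9249 = 22376

22376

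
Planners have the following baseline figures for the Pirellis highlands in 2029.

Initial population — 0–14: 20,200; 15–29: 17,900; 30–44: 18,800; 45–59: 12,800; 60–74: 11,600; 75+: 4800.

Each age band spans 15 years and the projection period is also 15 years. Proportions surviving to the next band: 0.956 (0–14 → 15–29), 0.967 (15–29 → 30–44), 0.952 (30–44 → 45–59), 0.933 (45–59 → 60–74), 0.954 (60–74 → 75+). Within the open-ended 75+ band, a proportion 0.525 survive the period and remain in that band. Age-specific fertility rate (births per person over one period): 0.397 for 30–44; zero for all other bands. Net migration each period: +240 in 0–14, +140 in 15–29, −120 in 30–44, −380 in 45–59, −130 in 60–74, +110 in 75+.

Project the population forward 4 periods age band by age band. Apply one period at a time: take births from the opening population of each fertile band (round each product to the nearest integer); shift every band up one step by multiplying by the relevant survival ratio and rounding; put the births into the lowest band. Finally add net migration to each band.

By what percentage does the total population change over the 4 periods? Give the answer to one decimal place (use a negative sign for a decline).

After projecting period 1:
Births: 18800 × 0.397 = 7464
15–29: 20200 × 0.956 = 19311
30–44: 17900 × 0.967 = 17309
45–59: 18800 × 0.952 = 17898
60–74: 12800 × 0.933 = 11942
75+: 11600 × 0.954 + 4800 × 0.525 = 11066 + 2520 = 13586
Net migration: 0–14 + 240 → 7704; 15–29 + 140 → 19451; 30–44 − 120 → 17189; 45–59 − 380 → 17518; 60–74 − 130 → 11812; 75+ + 110 → 13696
Population now: 0–14=7704, 15–29=19451, 30–44=17189, 45–59=17518, 60–74=11812, 75+=13696
After projecting period 2:
Births: 17189 × 0.397 = 6824
15–29: 7704 × 0.956 = 7365
30–44: 19451 × 0.967 = 18809
45–59: 17189 × 0.952 = 16364
60–74: 17518 × 0.933 = 16344
75+: 11812 × 0.954 + 13696 × 0.525 = 11269 + 7190 = 18459
Net migration: 0–14 + 240 → 7064; 15–29 + 140 → 7505; 30–44 − 120 → 18689; 45–59 − 380 → 15984; 60–74 − 130 → 16214; 75+ + 110 → 18569
Population now: 0–14=7064, 15–29=7505, 30–44=18689, 45–59=15984, 60–74=16214, 75+=18569
After projecting period 3:
Births: 18689 × 0.397 = 7420
15–29: 7064 × 0.956 = 6753
30–44: 7505 × 0.967 = 7257
45–59: 18689 × 0.952 = 17792
60–74: 15984 × 0.933 = 14913
75+: 16214 × 0.954 + 18569 × 0.525 = 15468 + 9749 = 25217
Net migration: 0–14 + 240 → 7660; 15–29 + 140 → 6893; 30–44 − 120 → 7137; 45–59 − 380 → 17412; 60–74 − 130 → 14783; 75+ + 110 → 25327
Population now: 0–14=7660, 15–29=6893, 30–44=7137, 45–59=17412, 60–74=14783, 75+=25327
After projecting period 4:
Births: 7137 × 0.397 = 2833
15–29: 7660 × 0.956 = 7323
30–44: 6893 × 0.967 = 6666
45–59: 7137 × 0.952 = 6794
60–74: 17412 × 0.933 = 16245
75+: 14783 × 0.954 + 25327 × 0.525 = 14103 + 13297 = 27400
Net migration: 0–14 + 240 → 3073; 15–29 + 140 → 7463; 30–44 − 120 → 6546; 45–59 − 380 → 6414; 60–74 − 130 → 16115; 75+ + 110 → 27510
Population now: 0–14=3073, 15–29=7463, 30–44=6546, 45–59=6414, 60–74=16115, 75+=27510
Total: 86100 → 67121; change = -18979; percentage change = -22.0%

-22.0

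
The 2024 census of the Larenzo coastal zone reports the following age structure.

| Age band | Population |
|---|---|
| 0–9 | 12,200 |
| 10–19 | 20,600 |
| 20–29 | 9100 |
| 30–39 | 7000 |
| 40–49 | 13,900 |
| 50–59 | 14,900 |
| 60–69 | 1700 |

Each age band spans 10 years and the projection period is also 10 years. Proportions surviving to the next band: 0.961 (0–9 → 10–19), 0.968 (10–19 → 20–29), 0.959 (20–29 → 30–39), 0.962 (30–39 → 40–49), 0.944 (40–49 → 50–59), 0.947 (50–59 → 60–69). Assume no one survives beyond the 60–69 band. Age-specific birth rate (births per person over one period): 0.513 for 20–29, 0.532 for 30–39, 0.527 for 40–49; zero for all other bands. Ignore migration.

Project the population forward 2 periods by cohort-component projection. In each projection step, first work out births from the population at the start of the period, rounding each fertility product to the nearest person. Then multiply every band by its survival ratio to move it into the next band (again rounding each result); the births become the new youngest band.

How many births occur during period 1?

Call the bands 1 to 7, youngest first.
After projecting period 1:
Births: 9100 × 0.513 = 4668 ; 7000 × 0.532 = 3724 ; 13900 × 0.527 = 7325 ⇒ total 15717
Band 2: 12200 × 0.961 = 11724
Band 3: 20600 × 0.968 = 19941
Band 4: 9100 × 0.959 = 8727
Band 5: 7000 × 0.962 = 6734
Band 6: 13900 × 0.944 = 13122
Band 7: 14900 × 0.947 = 14110
Population now: 0–9=15717, 10–19=11724, 20–29=19941, 30–39=8727, 40–49=6734, 50–59=13122, 60–69=14110

15717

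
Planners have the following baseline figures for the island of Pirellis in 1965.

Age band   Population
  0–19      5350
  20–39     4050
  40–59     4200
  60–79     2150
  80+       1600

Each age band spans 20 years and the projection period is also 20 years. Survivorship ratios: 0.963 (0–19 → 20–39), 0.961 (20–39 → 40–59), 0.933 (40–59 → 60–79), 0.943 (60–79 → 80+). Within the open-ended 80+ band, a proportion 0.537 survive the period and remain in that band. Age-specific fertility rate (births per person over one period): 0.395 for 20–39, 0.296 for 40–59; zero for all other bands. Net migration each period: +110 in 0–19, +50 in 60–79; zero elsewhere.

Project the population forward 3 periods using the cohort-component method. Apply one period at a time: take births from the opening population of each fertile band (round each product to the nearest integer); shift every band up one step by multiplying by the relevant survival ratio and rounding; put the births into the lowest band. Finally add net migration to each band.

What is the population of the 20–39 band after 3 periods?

3175

After projecting period 1:
Births: 4050 × 0.395 = 1600 ; 4200 × 0.296 = 1243 → total 2843
20–39: 5350 × 0.963 = 5152
40–59: 4050 × 0.961 = 3892
60–79: 4200 × 0.933 = 3919
80+: 2150 × 0.943 + 1600 × 0.537 = 2027 + 859 = 2886
Net migration: 0–19 + 110 → 2953; 60–79 + 50 → 3969
→ [2953, 5152, 3892, 3969, 2886]
After projecting period 2:
Births: 5152 × 0.395 = 2035 ; 3892 × 0.296 = 1152 → total 3187
20–39: 2953 × 0.963 = 2844
40–59: 5152 × 0.961 = 4951
60–79: 3892 × 0.933 = 3631
80+: 3969 × 0.943 + 2886 × 0.537 = 3743 + 1550 = 5293
Net migration: 0–19 + 110 → 3297; 60–79 + 50 → 3681
→ [3297, 2844, 4951, 3681, 5293]
After projecting period 3:
Births: 2844 × 0.395 = 1123 ; 4951 × 0.296 = 1465 → total 2588
20–39: 3297 × 0.963 = 3175
40–59: 2844 × 0.961 = 2733
60–79: 4951 × 0.933 = 4619
80+: 3681 × 0.943 + 5293 × 0.537 = 3471 + 2842 = 6313
Net migration: 0–19 + 110 → 2698; 60–79 + 50 → 4669
→ [2698, 3175, 2733, 4669, 6313]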